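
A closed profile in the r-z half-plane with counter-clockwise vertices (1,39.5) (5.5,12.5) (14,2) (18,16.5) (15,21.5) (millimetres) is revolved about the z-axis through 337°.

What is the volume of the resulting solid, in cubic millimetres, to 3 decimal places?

Profile (r,z), 5 vertices: (1,39.5) (5.5,12.5) (14,2) (18,16.5) (15,21.5)
edge 0: (1,39.5)→(5.5,12.5)  cross = 1·12.5 − 5.5·39.5 = -204.7500; (r_i+r_j)·cross = 6.5·-204.7500 = -1330.8750
edge 1: (5.5,12.5)→(14,2)  cross = 5.5·2 − 14·12.5 = -164.0000; (r_i+r_j)·cross = 19.5·-164.0000 = -3198.0000
edge 2: (14,2)→(18,16.5)  cross = 14·16.5 − 18·2 = 195.0000; (r_i+r_j)·cross = 32·195.0000 = 6240.0000
edge 3: (18,16.5)→(15,21.5)  cross = 18·21.5 − 15·16.5 = 139.5000; (r_i+r_j)·cross = 33·139.5000 = 4603.5000
edge 4: (15,21.5)→(1,39.5)  cross = 15·39.5 − 1·21.5 = 571.0000; (r_i+r_j)·cross = 16·571.0000 = 9136.0000
Σcross = 536.7500 → A = |Σcross|/2 = 268.3750 mm²
Σ(r_i+r_j)·cross = 15450.6250 → first moment M = |Σ|/6 = 2575.1042
R_c = M/A = 2575.1042/268.3750 = 9.5952 mm
θ = 337° = 5.881760 rad
V = θ·R_c·A = 5.881760·9.5952·268.3750 = 15146.144 mm³

Volume = 15146.144 mm³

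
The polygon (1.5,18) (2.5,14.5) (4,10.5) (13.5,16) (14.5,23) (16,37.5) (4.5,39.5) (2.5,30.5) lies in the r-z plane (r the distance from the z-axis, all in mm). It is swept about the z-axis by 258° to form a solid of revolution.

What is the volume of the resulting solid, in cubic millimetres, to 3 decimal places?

Volume = 11753.824 mm³

Profile (r,z), 8 vertices: (1.5,18) (2.5,14.5) (4,10.5) (13.5,16) (14.5,23) (16,37.5) (4.5,39.5) (2.5,30.5)
edge 0: (1.5,18)→(2.5,14.5)  cross = 1.5·14.5 − 2.5·18 = -23.2500; (r_i+r_j)·cross = 4·-23.2500 = -93.0000
edge 1: (2.5,14.5)→(4,10.5)  cross = 2.5·10.5 − 4·14.5 = -31.7500; (r_i+r_j)·cross = 6.5·-31.7500 = -206.3750
edge 2: (4,10.5)→(13.5,16)  cross = 4·16 − 13.5·10.5 = -77.7500; (r_i+r_j)·cross = 17.5·-77.7500 = -1360.6250
edge 3: (13.5,16)→(14.5,23)  cross = 13.5·23 − 14.5·16 = 78.5000; (r_i+r_j)·cross = 28·78.5000 = 2198.0000
edge 4: (14.5,23)→(16,37.5)  cross = 14.5·37.5 − 16·23 = 175.7500; (r_i+r_j)·cross = 30.5·175.7500 = 5360.3750
edge 5: (16,37.5)→(4.5,39.5)  cross = 16·39.5 − 4.5·37.5 = 463.2500; (r_i+r_j)·cross = 20.5·463.2500 = 9496.6250
edge 6: (4.5,39.5)→(2.5,30.5)  cross = 4.5·30.5 − 2.5·39.5 = 38.5000; (r_i+r_j)·cross = 7·38.5000 = 269.5000
edge 7: (2.5,30.5)→(1.5,18)  cross = 2.5·18 − 1.5·30.5 = -0.7500; (r_i+r_j)·cross = 4·-0.7500 = -3.0000
Σcross = 622.5000 → A = |Σcross|/2 = 311.2500 mm²
Σ(r_i+r_j)·cross = 15661.5000 → first moment M = |Σ|/6 = 2610.2500
R_c = M/A = 2610.2500/311.2500 = 8.3863 mm
θ = 258° = 4.502949 rad
V = θ·R_c·A = 4.502949·8.3863·311.2500 = 11753.824 mm³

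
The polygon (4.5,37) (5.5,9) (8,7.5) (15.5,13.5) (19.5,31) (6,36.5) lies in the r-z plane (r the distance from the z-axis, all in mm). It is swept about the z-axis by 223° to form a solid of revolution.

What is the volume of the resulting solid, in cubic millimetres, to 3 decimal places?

Profile (r,z), 6 vertices: (4.5,37) (5.5,9) (8,7.5) (15.5,13.5) (19.5,31) (6,36.5)
edge 0: (4.5,37)→(5.5,9)  cross = 4.5·9 − 5.5·37 = -163.0000; (r_i+r_j)·cross = 10·-163.0000 = -1630.0000
edge 1: (5.5,9)→(8,7.5)  cross = 5.5·7.5 − 8·9 = -30.7500; (r_i+r_j)·cross = 13.5·-30.7500 = -415.1250
edge 2: (8,7.5)→(15.5,13.5)  cross = 8·13.5 − 15.5·7.5 = -8.2500; (r_i+r_j)·cross = 23.5·-8.2500 = -193.8750
edge 3: (15.5,13.5)→(19.5,31)  cross = 15.5·31 − 19.5·13.5 = 217.2500; (r_i+r_j)·cross = 35·217.2500 = 7603.7500
edge 4: (19.5,31)→(6,36.5)  cross = 19.5·36.5 − 6·31 = 525.7500; (r_i+r_j)·cross = 25.5·525.7500 = 13406.6250
edge 5: (6,36.5)→(4.5,37)  cross = 6·37 − 4.5·36.5 = 57.7500; (r_i+r_j)·cross = 10.5·57.7500 = 606.3750
Σcross = 598.7500 → A = |Σcross|/2 = 299.3750 mm²
Σ(r_i+r_j)·cross = 19377.7500 → first moment M = |Σ|/6 = 3229.6250
R_c = M/A = 3229.6250/299.3750 = 10.7879 mm
θ = 223° = 3.892084 rad
V = θ·R_c·A = 3.892084·10.7879·299.3750 = 12569.973 mm³

Volume = 12569.973 mm³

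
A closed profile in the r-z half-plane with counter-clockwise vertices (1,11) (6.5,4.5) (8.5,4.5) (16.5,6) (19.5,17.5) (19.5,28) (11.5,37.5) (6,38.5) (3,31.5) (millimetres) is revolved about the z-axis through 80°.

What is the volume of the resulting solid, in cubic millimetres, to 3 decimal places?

Volume = 7007.933 mm³

Profile (r,z), 9 vertices: (1,11) (6.5,4.5) (8.5,4.5) (16.5,6) (19.5,17.5) (19.5,28) (11.5,37.5) (6,38.5) (3,31.5)
edge 0: (1,11)→(6.5,4.5)  cross = 1·4.5 − 6.5·11 = -67.0000; (r_i+r_j)·cross = 7.5·-67.0000 = -502.5000
edge 1: (6.5,4.5)→(8.5,4.5)  cross = 6.5·4.5 − 8.5·4.5 = -9.0000; (r_i+r_j)·cross = 15·-9.0000 = -135.0000
edge 2: (8.5,4.5)→(16.5,6)  cross = 8.5·6 − 16.5·4.5 = -23.2500; (r_i+r_j)·cross = 25·-23.2500 = -581.2500
edge 3: (16.5,6)→(19.5,17.5)  cross = 16.5·17.5 − 19.5·6 = 171.7500; (r_i+r_j)·cross = 36·171.7500 = 6183.0000
edge 4: (19.5,17.5)→(19.5,28)  cross = 19.5·28 − 19.5·17.5 = 204.7500; (r_i+r_j)·cross = 39·204.7500 = 7985.2500
edge 5: (19.5,28)→(11.5,37.5)  cross = 19.5·37.5 − 11.5·28 = 409.2500; (r_i+r_j)·cross = 31·409.2500 = 12686.7500
edge 6: (11.5,37.5)→(6,38.5)  cross = 11.5·38.5 − 6·37.5 = 217.7500; (r_i+r_j)·cross = 17.5·217.7500 = 3810.6250
edge 7: (6,38.5)→(3,31.5)  cross = 6·31.5 − 3·38.5 = 73.5000; (r_i+r_j)·cross = 9·73.5000 = 661.5000
edge 8: (3,31.5)→(1,11)  cross = 3·11 − 1·31.5 = 1.5000; (r_i+r_j)·cross = 4·1.5000 = 6.0000
Σcross = 979.2500 → A = |Σcross|/2 = 489.6250 mm²
Σ(r_i+r_j)·cross = 30114.3750 → first moment M = |Σ|/6 = 5019.0625
R_c = M/A = 5019.0625/489.6250 = 10.2508 mm
θ = 80° = 1.396263 rad
V = θ·R_c·A = 1.396263·10.2508·489.6250 = 7007.933 mm³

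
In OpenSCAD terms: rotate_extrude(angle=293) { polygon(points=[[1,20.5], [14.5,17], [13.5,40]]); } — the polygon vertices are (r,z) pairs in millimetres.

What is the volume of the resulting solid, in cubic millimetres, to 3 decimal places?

Volume = 7588.049 mm³

Profile (r,z), 3 vertices: (1,20.5) (14.5,17) (13.5,40)
edge 0: (1,20.5)→(14.5,17)  cross = 1·17 − 14.5·20.5 = -280.2500; (r_i+r_j)·cross = 15.5·-280.2500 = -4343.8750
edge 1: (14.5,17)→(13.5,40)  cross = 14.5·40 − 13.5·17 = 350.5000; (r_i+r_j)·cross = 28·350.5000 = 9814.0000
edge 2: (13.5,40)→(1,20.5)  cross = 13.5·20.5 − 1·40 = 236.7500; (r_i+r_j)·cross = 14.5·236.7500 = 3432.8750
Σcross = 307.0000 → A = |Σcross|/2 = 153.5000 mm²
Σ(r_i+r_j)·cross = 8903.0000 → first moment M = |Σ|/6 = 1483.8333
R_c = M/A = 1483.8333/153.5000 = 9.6667 mm
θ = 293° = 5.113815 rad
V = θ·R_c·A = 5.113815·9.6667·153.5000 = 7588.049 mm³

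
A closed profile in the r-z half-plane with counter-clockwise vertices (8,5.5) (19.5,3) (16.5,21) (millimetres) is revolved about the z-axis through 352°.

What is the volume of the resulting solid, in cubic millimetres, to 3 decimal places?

Volume = 8988.027 mm³

Profile (r,z), 3 vertices: (8,5.5) (19.5,3) (16.5,21)
edge 0: (8,5.5)→(19.5,3)  cross = 8·3 − 19.5·5.5 = -83.2500; (r_i+r_j)·cross = 27.5·-83.2500 = -2289.3750
edge 1: (19.5,3)→(16.5,21)  cross = 19.5·21 − 16.5·3 = 360.0000; (r_i+r_j)·cross = 36·360.0000 = 12960.0000
edge 2: (16.5,21)→(8,5.5)  cross = 16.5·5.5 − 8·21 = -77.2500; (r_i+r_j)·cross = 24.5·-77.2500 = -1892.6250
Σcross = 199.5000 → A = |Σcross|/2 = 99.7500 mm²
Σ(r_i+r_j)·cross = 8778.0000 → first moment M = |Σ|/6 = 1463.0000
R_c = M/A = 1463.0000/99.7500 = 14.6667 mm
θ = 352° = 6.143559 rad
V = θ·R_c·A = 6.143559·14.6667·99.7500 = 8988.027 mm³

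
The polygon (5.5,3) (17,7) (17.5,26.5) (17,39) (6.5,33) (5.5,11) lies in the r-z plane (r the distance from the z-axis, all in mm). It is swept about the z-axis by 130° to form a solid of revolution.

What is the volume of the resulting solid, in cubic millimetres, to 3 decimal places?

Profile (r,z), 6 vertices: (5.5,3) (17,7) (17.5,26.5) (17,39) (6.5,33) (5.5,11)
edge 0: (5.5,3)→(17,7)  cross = 5.5·7 − 17·3 = -12.5000; (r_i+r_j)·cross = 22.5·-12.5000 = -281.2500
edge 1: (17,7)→(17.5,26.5)  cross = 17·26.5 − 17.5·7 = 328.0000; (r_i+r_j)·cross = 34.5·328.0000 = 11316.0000
edge 2: (17.5,26.5)→(17,39)  cross = 17.5·39 − 17·26.5 = 232.0000; (r_i+r_j)·cross = 34.5·232.0000 = 8004.0000
edge 3: (17,39)→(6.5,33)  cross = 17·33 − 6.5·39 = 307.5000; (r_i+r_j)·cross = 23.5·307.5000 = 7226.2500
edge 4: (6.5,33)→(5.5,11)  cross = 6.5·11 − 5.5·33 = -110.0000; (r_i+r_j)·cross = 12·-110.0000 = -1320.0000
edge 5: (5.5,11)→(5.5,3)  cross = 5.5·3 − 5.5·11 = -44.0000; (r_i+r_j)·cross = 11·-44.0000 = -484.0000
Σcross = 701.0000 → A = |Σcross|/2 = 350.5000 mm²
Σ(r_i+r_j)·cross = 24461.0000 → first moment M = |Σ|/6 = 4076.8333
R_c = M/A = 4076.8333/350.5000 = 11.6315 mm
θ = 130° = 2.268928 rad
V = θ·R_c·A = 2.268928·11.6315·350.5000 = 9250.041 mm³

Volume = 9250.041 mm³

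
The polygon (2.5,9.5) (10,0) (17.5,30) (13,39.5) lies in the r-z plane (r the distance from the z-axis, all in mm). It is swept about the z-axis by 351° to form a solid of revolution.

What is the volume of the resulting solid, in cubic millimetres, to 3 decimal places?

Volume = 16983.862 mm³

Profile (r,z), 4 vertices: (2.5,9.5) (10,0) (17.5,30) (13,39.5)
edge 0: (2.5,9.5)→(10,0)  cross = 2.5·0 − 10·9.5 = -95.0000; (r_i+r_j)·cross = 12.5·-95.0000 = -1187.5000
edge 1: (10,0)→(17.5,30)  cross = 10·30 − 17.5·0 = 300.0000; (r_i+r_j)·cross = 27.5·300.0000 = 8250.0000
edge 2: (17.5,30)→(13,39.5)  cross = 17.5·39.5 − 13·30 = 301.2500; (r_i+r_j)·cross = 30.5·301.2500 = 9188.1250
edge 3: (13,39.5)→(2.5,9.5)  cross = 13·9.5 − 2.5·39.5 = 24.7500; (r_i+r_j)·cross = 15.5·24.7500 = 383.6250
Σcross = 531.0000 → A = |Σcross|/2 = 265.5000 mm²
Σ(r_i+r_j)·cross = 16634.2500 → first moment M = |Σ|/6 = 2772.3750
R_c = M/A = 2772.3750/265.5000 = 10.4421 mm
θ = 351° = 6.126106 rad
V = θ·R_c·A = 6.126106·10.4421·265.5000 = 16983.862 mm³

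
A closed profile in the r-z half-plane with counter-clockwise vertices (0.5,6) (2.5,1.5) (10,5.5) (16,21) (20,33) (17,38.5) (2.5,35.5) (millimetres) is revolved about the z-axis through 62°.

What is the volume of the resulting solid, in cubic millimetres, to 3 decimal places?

Profile (r,z), 7 vertices: (0.5,6) (2.5,1.5) (10,5.5) (16,21) (20,33) (17,38.5) (2.5,35.5)
edge 0: (0.5,6)→(2.5,1.5)  cross = 0.5·1.5 − 2.5·6 = -14.2500; (r_i+r_j)·cross = 3·-14.2500 = -42.7500
edge 1: (2.5,1.5)→(10,5.5)  cross = 2.5·5.5 − 10·1.5 = -1.2500; (r_i+r_j)·cross = 12.5·-1.2500 = -15.6250
edge 2: (10,5.5)→(16,21)  cross = 10·21 − 16·5.5 = 122.0000; (r_i+r_j)·cross = 26·122.0000 = 3172.0000
edge 3: (16,21)→(20,33)  cross = 16·33 − 20·21 = 108.0000; (r_i+r_j)·cross = 36·108.0000 = 3888.0000
edge 4: (20,33)→(17,38.5)  cross = 20·38.5 − 17·33 = 209.0000; (r_i+r_j)·cross = 37·209.0000 = 7733.0000
edge 5: (17,38.5)→(2.5,35.5)  cross = 17·35.5 − 2.5·38.5 = 507.2500; (r_i+r_j)·cross = 19.5·507.2500 = 9891.3750
edge 6: (2.5,35.5)→(0.5,6)  cross = 2.5·6 − 0.5·35.5 = -2.7500; (r_i+r_j)·cross = 3·-2.7500 = -8.2500
Σcross = 928.0000 → A = |Σcross|/2 = 464.0000 mm²
Σ(r_i+r_j)·cross = 24617.7500 → first moment M = |Σ|/6 = 4102.9583
R_c = M/A = 4102.9583/464.0000 = 8.8426 mm
θ = 62° = 1.082104 rad
V = θ·R_c·A = 1.082104·8.8426·464.0000 = 4439.828 mm³

Volume = 4439.828 mm³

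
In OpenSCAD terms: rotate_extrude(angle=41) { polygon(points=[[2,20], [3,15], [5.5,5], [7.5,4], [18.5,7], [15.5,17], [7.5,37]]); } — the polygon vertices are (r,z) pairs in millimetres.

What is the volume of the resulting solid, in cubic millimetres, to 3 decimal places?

Profile (r,z), 7 vertices: (2,20) (3,15) (5.5,5) (7.5,4) (18.5,7) (15.5,17) (7.5,37)
edge 0: (2,20)→(3,15)  cross = 2·15 − 3·20 = -30.0000; (r_i+r_j)·cross = 5·-30.0000 = -150.0000
edge 1: (3,15)→(5.5,5)  cross = 3·5 − 5.5·15 = -67.5000; (r_i+r_j)·cross = 8.5·-67.5000 = -573.7500
edge 2: (5.5,5)→(7.5,4)  cross = 5.5·4 − 7.5·5 = -15.5000; (r_i+r_j)·cross = 13·-15.5000 = -201.5000
edge 3: (7.5,4)→(18.5,7)  cross = 7.5·7 − 18.5·4 = -21.5000; (r_i+r_j)·cross = 26·-21.5000 = -559.0000
edge 4: (18.5,7)→(15.5,17)  cross = 18.5·17 − 15.5·7 = 206.0000; (r_i+r_j)·cross = 34·206.0000 = 7004.0000
edge 5: (15.5,17)→(7.5,37)  cross = 15.5·37 − 7.5·17 = 446.0000; (r_i+r_j)·cross = 23·446.0000 = 10258.0000
edge 6: (7.5,37)→(2,20)  cross = 7.5·20 − 2·37 = 76.0000; (r_i+r_j)·cross = 9.5·76.0000 = 722.0000
Σcross = 593.5000 → A = |Σcross|/2 = 296.7500 mm²
Σ(r_i+r_j)·cross = 16499.7500 → first moment M = |Σ|/6 = 2749.9583
R_c = M/A = 2749.9583/296.7500 = 9.2669 mm
θ = 41° = 0.715585 rad
V = θ·R_c·A = 0.715585·9.2669·296.7500 = 1967.829 mm³

Volume = 1967.829 mm³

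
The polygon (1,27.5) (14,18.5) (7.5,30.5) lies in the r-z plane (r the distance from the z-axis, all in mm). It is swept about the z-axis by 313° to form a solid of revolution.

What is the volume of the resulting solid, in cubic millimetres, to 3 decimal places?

Volume = 1997.366 mm³

Profile (r,z), 3 vertices: (1,27.5) (14,18.5) (7.5,30.5)
edge 0: (1,27.5)→(14,18.5)  cross = 1·18.5 − 14·27.5 = -366.5000; (r_i+r_j)·cross = 15·-366.5000 = -5497.5000
edge 1: (14,18.5)→(7.5,30.5)  cross = 14·30.5 − 7.5·18.5 = 288.2500; (r_i+r_j)·cross = 21.5·288.2500 = 6197.3750
edge 2: (7.5,30.5)→(1,27.5)  cross = 7.5·27.5 − 1·30.5 = 175.7500; (r_i+r_j)·cross = 8.5·175.7500 = 1493.8750
Σcross = 97.5000 → A = |Σcross|/2 = 48.7500 mm²
Σ(r_i+r_j)·cross = 2193.7500 → first moment M = |Σ|/6 = 365.6250
R_c = M/A = 365.6250/48.7500 = 7.5000 mm
θ = 313° = 5.462881 rad
V = θ·R_c·A = 5.462881·7.5000·48.7500 = 1997.366 mm³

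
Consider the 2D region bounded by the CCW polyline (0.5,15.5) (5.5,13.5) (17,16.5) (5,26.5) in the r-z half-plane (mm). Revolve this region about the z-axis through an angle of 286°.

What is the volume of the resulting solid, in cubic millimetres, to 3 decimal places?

Volume = 4040.318 mm³

Profile (r,z), 4 vertices: (0.5,15.5) (5.5,13.5) (17,16.5) (5,26.5)
edge 0: (0.5,15.5)→(5.5,13.5)  cross = 0.5·13.5 − 5.5·15.5 = -78.5000; (r_i+r_j)·cross = 6·-78.5000 = -471.0000
edge 1: (5.5,13.5)→(17,16.5)  cross = 5.5·16.5 − 17·13.5 = -138.7500; (r_i+r_j)·cross = 22.5·-138.7500 = -3121.8750
edge 2: (17,16.5)→(5,26.5)  cross = 17·26.5 − 5·16.5 = 368.0000; (r_i+r_j)·cross = 22·368.0000 = 8096.0000
edge 3: (5,26.5)→(0.5,15.5)  cross = 5·15.5 − 0.5·26.5 = 64.2500; (r_i+r_j)·cross = 5.5·64.2500 = 353.3750
Σcross = 215.0000 → A = |Σcross|/2 = 107.5000 mm²
Σ(r_i+r_j)·cross = 4856.5000 → first moment M = |Σ|/6 = 809.4167
R_c = M/A = 809.4167/107.5000 = 7.5295 mm
θ = 286° = 4.991642 rad
V = θ·R_c·A = 4.991642·7.5295·107.5000 = 4040.318 mm³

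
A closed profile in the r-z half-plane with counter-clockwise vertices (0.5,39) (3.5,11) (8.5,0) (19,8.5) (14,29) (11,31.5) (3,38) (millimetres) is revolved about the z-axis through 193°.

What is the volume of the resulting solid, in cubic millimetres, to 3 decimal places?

Volume = 12642.417 mm³

Profile (r,z), 7 vertices: (0.5,39) (3.5,11) (8.5,0) (19,8.5) (14,29) (11,31.5) (3,38)
edge 0: (0.5,39)→(3.5,11)  cross = 0.5·11 − 3.5·39 = -131.0000; (r_i+r_j)·cross = 4·-131.0000 = -524.0000
edge 1: (3.5,11)→(8.5,0)  cross = 3.5·0 − 8.5·11 = -93.5000; (r_i+r_j)·cross = 12·-93.5000 = -1122.0000
edge 2: (8.5,0)→(19,8.5)  cross = 8.5·8.5 − 19·0 = 72.2500; (r_i+r_j)·cross = 27.5·72.2500 = 1986.8750
edge 3: (19,8.5)→(14,29)  cross = 19·29 − 14·8.5 = 432.0000; (r_i+r_j)·cross = 33·432.0000 = 14256.0000
edge 4: (14,29)→(11,31.5)  cross = 14·31.5 − 11·29 = 122.0000; (r_i+r_j)·cross = 25·122.0000 = 3050.0000
edge 5: (11,31.5)→(3,38)  cross = 11·38 − 3·31.5 = 323.5000; (r_i+r_j)·cross = 14·323.5000 = 4529.0000
edge 6: (3,38)→(0.5,39)  cross = 3·39 − 0.5·38 = 98.0000; (r_i+r_j)·cross = 3.5·98.0000 = 343.0000
Σcross = 823.2500 → A = |Σcross|/2 = 411.6250 mm²
Σ(r_i+r_j)·cross = 22518.8750 → first moment M = |Σ|/6 = 3753.1458
R_c = M/A = 3753.1458/411.6250 = 9.1179 mm
θ = 193° = 3.368485 rad
V = θ·R_c·A = 3.368485·9.1179·411.6250 = 12642.417 mm³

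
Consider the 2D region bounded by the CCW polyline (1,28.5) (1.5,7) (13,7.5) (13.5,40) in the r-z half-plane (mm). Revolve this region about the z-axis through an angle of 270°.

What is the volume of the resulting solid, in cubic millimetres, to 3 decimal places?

Volume = 11663.163 mm³

Profile (r,z), 4 vertices: (1,28.5) (1.5,7) (13,7.5) (13.5,40)
edge 0: (1,28.5)→(1.5,7)  cross = 1·7 − 1.5·28.5 = -35.7500; (r_i+r_j)·cross = 2.5·-35.7500 = -89.3750
edge 1: (1.5,7)→(13,7.5)  cross = 1.5·7.5 − 13·7 = -79.7500; (r_i+r_j)·cross = 14.5·-79.7500 = -1156.3750
edge 2: (13,7.5)→(13.5,40)  cross = 13·40 − 13.5·7.5 = 418.7500; (r_i+r_j)·cross = 26.5·418.7500 = 11096.8750
edge 3: (13.5,40)→(1,28.5)  cross = 13.5·28.5 − 1·40 = 344.7500; (r_i+r_j)·cross = 14.5·344.7500 = 4998.8750
Σcross = 648.0000 → A = |Σcross|/2 = 324.0000 mm²
Σ(r_i+r_j)·cross = 14850.0000 → first moment M = |Σ|/6 = 2475.0000
R_c = M/A = 2475.0000/324.0000 = 7.6389 mm
θ = 270° = 4.712389 rad
V = θ·R_c·A = 4.712389·7.6389·324.0000 = 11663.163 mm³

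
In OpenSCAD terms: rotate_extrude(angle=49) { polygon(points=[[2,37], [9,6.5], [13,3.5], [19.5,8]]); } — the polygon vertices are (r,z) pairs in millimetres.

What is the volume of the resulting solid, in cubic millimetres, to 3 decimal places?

Volume = 1659.698 mm³

Profile (r,z), 4 vertices: (2,37) (9,6.5) (13,3.5) (19.5,8)
edge 0: (2,37)→(9,6.5)  cross = 2·6.5 − 9·37 = -320.0000; (r_i+r_j)·cross = 11·-320.0000 = -3520.0000
edge 1: (9,6.5)→(13,3.5)  cross = 9·3.5 − 13·6.5 = -53.0000; (r_i+r_j)·cross = 22·-53.0000 = -1166.0000
edge 2: (13,3.5)→(19.5,8)  cross = 13·8 − 19.5·3.5 = 35.7500; (r_i+r_j)·cross = 32.5·35.7500 = 1161.8750
edge 3: (19.5,8)→(2,37)  cross = 19.5·37 − 2·8 = 705.5000; (r_i+r_j)·cross = 21.5·705.5000 = 15168.2500
Σcross = 368.2500 → A = |Σcross|/2 = 184.1250 mm²
Σ(r_i+r_j)·cross = 11644.1250 → first moment M = |Σ|/6 = 1940.6875
R_c = M/A = 1940.6875/184.1250 = 10.5401 mm
θ = 49° = 0.855211 rad
V = θ·R_c·A = 0.855211·10.5401·184.1250 = 1659.698 mm³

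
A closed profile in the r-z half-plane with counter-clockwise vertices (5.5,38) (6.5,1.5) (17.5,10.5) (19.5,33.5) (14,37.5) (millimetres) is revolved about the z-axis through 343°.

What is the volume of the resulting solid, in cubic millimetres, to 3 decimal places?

Volume = 27334.265 mm³

Profile (r,z), 5 vertices: (5.5,38) (6.5,1.5) (17.5,10.5) (19.5,33.5) (14,37.5)
edge 0: (5.5,38)→(6.5,1.5)  cross = 5.5·1.5 − 6.5·38 = -238.7500; (r_i+r_j)·cross = 12·-238.7500 = -2865.0000
edge 1: (6.5,1.5)→(17.5,10.5)  cross = 6.5·10.5 − 17.5·1.5 = 42.0000; (r_i+r_j)·cross = 24·42.0000 = 1008.0000
edge 2: (17.5,10.5)→(19.5,33.5)  cross = 17.5·33.5 − 19.5·10.5 = 381.5000; (r_i+r_j)·cross = 37·381.5000 = 14115.5000
edge 3: (19.5,33.5)→(14,37.5)  cross = 19.5·37.5 − 14·33.5 = 262.2500; (r_i+r_j)·cross = 33.5·262.2500 = 8785.3750
edge 4: (14,37.5)→(5.5,38)  cross = 14·38 − 5.5·37.5 = 325.7500; (r_i+r_j)·cross = 19.5·325.7500 = 6352.1250
Σcross = 772.7500 → A = |Σcross|/2 = 386.3750 mm²
Σ(r_i+r_j)·cross = 27396.0000 → first moment M = |Σ|/6 = 4566.0000
R_c = M/A = 4566.0000/386.3750 = 11.8175 mm
θ = 343° = 5.986479 rad
V = θ·R_c·A = 5.986479·11.8175·386.3750 = 27334.265 mm³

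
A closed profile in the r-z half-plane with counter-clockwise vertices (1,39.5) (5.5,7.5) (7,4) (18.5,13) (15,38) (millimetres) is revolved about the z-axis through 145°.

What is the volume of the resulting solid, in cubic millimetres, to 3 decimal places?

Volume = 10367.072 mm³

Profile (r,z), 5 vertices: (1,39.5) (5.5,7.5) (7,4) (18.5,13) (15,38)
edge 0: (1,39.5)→(5.5,7.5)  cross = 1·7.5 − 5.5·39.5 = -209.7500; (r_i+r_j)·cross = 6.5·-209.7500 = -1363.3750
edge 1: (5.5,7.5)→(7,4)  cross = 5.5·4 − 7·7.5 = -30.5000; (r_i+r_j)·cross = 12.5·-30.5000 = -381.2500
edge 2: (7,4)→(18.5,13)  cross = 7·13 − 18.5·4 = 17.0000; (r_i+r_j)·cross = 25.5·17.0000 = 433.5000
edge 3: (18.5,13)→(15,38)  cross = 18.5·38 − 15·13 = 508.0000; (r_i+r_j)·cross = 33.5·508.0000 = 17018.0000
edge 4: (15,38)→(1,39.5)  cross = 15·39.5 − 1·38 = 554.5000; (r_i+r_j)·cross = 16·554.5000 = 8872.0000
Σcross = 839.2500 → A = |Σcross|/2 = 419.6250 mm²
Σ(r_i+r_j)·cross = 24578.8750 → first moment M = |Σ|/6 = 4096.4792
R_c = M/A = 4096.4792/419.6250 = 9.7622 mm
θ = 145° = 2.530727 rad
V = θ·R_c·A = 2.530727·9.7622·419.6250 = 10367.072 mm³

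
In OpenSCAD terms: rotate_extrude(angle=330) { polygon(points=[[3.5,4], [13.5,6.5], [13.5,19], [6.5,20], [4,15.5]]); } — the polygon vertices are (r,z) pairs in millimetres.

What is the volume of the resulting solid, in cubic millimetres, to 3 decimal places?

Profile (r,z), 5 vertices: (3.5,4) (13.5,6.5) (13.5,19) (6.5,20) (4,15.5)
edge 0: (3.5,4)→(13.5,6.5)  cross = 3.5·6.5 − 13.5·4 = -31.2500; (r_i+r_j)·cross = 17·-31.2500 = -531.2500
edge 1: (13.5,6.5)→(13.5,19)  cross = 13.5·19 − 13.5·6.5 = 168.7500; (r_i+r_j)·cross = 27·168.7500 = 4556.2500
edge 2: (13.5,19)→(6.5,20)  cross = 13.5·20 − 6.5·19 = 146.5000; (r_i+r_j)·cross = 20·146.5000 = 2930.0000
edge 3: (6.5,20)→(4,15.5)  cross = 6.5·15.5 − 4·20 = 20.7500; (r_i+r_j)·cross = 10.5·20.7500 = 217.8750
edge 4: (4,15.5)→(3.5,4)  cross = 4·4 − 3.5·15.5 = -38.2500; (r_i+r_j)·cross = 7.5·-38.2500 = -286.8750
Σcross = 266.5000 → A = |Σcross|/2 = 133.2500 mm²
Σ(r_i+r_j)·cross = 6886.0000 → first moment M = |Σ|/6 = 1147.6667
R_c = M/A = 1147.6667/133.2500 = 8.6129 mm
θ = 330° = 5.759587 rad
V = θ·R_c·A = 5.759587·8.6129·133.2500 = 6610.085 mm³

Volume = 6610.085 mm³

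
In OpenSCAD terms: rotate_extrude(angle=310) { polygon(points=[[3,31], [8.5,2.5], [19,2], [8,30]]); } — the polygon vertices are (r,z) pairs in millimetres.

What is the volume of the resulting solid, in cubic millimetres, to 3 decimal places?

Volume = 11644.568 mm³

Profile (r,z), 4 vertices: (3,31) (8.5,2.5) (19,2) (8,30)
edge 0: (3,31)→(8.5,2.5)  cross = 3·2.5 − 8.5·31 = -256.0000; (r_i+r_j)·cross = 11.5·-256.0000 = -2944.0000
edge 1: (8.5,2.5)→(19,2)  cross = 8.5·2 − 19·2.5 = -30.5000; (r_i+r_j)·cross = 27.5·-30.5000 = -838.7500
edge 2: (19,2)→(8,30)  cross = 19·30 − 8·2 = 554.0000; (r_i+r_j)·cross = 27·554.0000 = 14958.0000
edge 3: (8,30)→(3,31)  cross = 8·31 − 3·30 = 158.0000; (r_i+r_j)·cross = 11·158.0000 = 1738.0000
Σcross = 425.5000 → A = |Σcross|/2 = 212.7500 mm²
Σ(r_i+r_j)·cross = 12913.2500 → first moment M = |Σ|/6 = 2152.2083
R_c = M/A = 2152.2083/212.7500 = 10.1161 mm
θ = 310° = 5.410521 rad
V = θ·R_c·A = 5.410521·10.1161·212.7500 = 11644.568 mm³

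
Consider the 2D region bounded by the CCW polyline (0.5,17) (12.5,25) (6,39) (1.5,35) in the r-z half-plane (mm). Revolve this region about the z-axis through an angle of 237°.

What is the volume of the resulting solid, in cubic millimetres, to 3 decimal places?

Profile (r,z), 4 vertices: (0.5,17) (12.5,25) (6,39) (1.5,35)
edge 0: (0.5,17)→(12.5,25)  cross = 0.5·25 − 12.5·17 = -200.0000; (r_i+r_j)·cross = 13·-200.0000 = -2600.0000
edge 1: (12.5,25)→(6,39)  cross = 12.5·39 − 6·25 = 337.5000; (r_i+r_j)·cross = 18.5·337.5000 = 6243.7500
edge 2: (6,39)→(1.5,35)  cross = 6·35 − 1.5·39 = 151.5000; (r_i+r_j)·cross = 7.5·151.5000 = 1136.2500
edge 3: (1.5,35)→(0.5,17)  cross = 1.5·17 − 0.5·35 = 8.0000; (r_i+r_j)·cross = 2·8.0000 = 16.0000
Σcross = 297.0000 → A = |Σcross|/2 = 148.5000 mm²
Σ(r_i+r_j)·cross = 4796.0000 → first moment M = |Σ|/6 = 799.3333
R_c = M/A = 799.3333/148.5000 = 5.3827 mm
θ = 237° = 4.136430 rad
V = θ·R_c·A = 4.136430·5.3827·148.5000 = 3306.387 mm³

Volume = 3306.387 mm³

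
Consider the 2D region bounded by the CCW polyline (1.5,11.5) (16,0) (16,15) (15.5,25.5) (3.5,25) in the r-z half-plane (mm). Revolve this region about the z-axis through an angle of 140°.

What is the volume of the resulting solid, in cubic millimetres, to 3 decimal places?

Profile (r,z), 5 vertices: (1.5,11.5) (16,0) (16,15) (15.5,25.5) (3.5,25)
edge 0: (1.5,11.5)→(16,0)  cross = 1.5·0 − 16·11.5 = -184.0000; (r_i+r_j)·cross = 17.5·-184.0000 = -3220.0000
edge 1: (16,0)→(16,15)  cross = 16·15 − 16·0 = 240.0000; (r_i+r_j)·cross = 32·240.0000 = 7680.0000
edge 2: (16,15)→(15.5,25.5)  cross = 16·25.5 − 15.5·15 = 175.5000; (r_i+r_j)·cross = 31.5·175.5000 = 5528.2500
edge 3: (15.5,25.5)→(3.5,25)  cross = 15.5·25 − 3.5·25.5 = 298.2500; (r_i+r_j)·cross = 19·298.2500 = 5666.7500
edge 4: (3.5,25)→(1.5,11.5)  cross = 3.5·11.5 − 1.5·25 = 2.7500; (r_i+r_j)·cross = 5·2.7500 = 13.7500
Σcross = 532.5000 → A = |Σcross|/2 = 266.2500 mm²
Σ(r_i+r_j)·cross = 15668.7500 → first moment M = |Σ|/6 = 2611.4583
R_c = M/A = 2611.4583/266.2500 = 9.8083 mm
θ = 140° = 2.443461 rad
V = θ·R_c·A = 2.443461·9.8083·266.2500 = 6380.996 mm³

Volume = 6380.996 mm³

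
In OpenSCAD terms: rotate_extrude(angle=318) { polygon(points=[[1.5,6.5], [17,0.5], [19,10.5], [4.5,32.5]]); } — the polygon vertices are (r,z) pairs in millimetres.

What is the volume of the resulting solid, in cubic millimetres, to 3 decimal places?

Volume = 16037.612 mm³

Profile (r,z), 4 vertices: (1.5,6.5) (17,0.5) (19,10.5) (4.5,32.5)
edge 0: (1.5,6.5)→(17,0.5)  cross = 1.5·0.5 − 17·6.5 = -109.7500; (r_i+r_j)·cross = 18.5·-109.7500 = -2030.3750
edge 1: (17,0.5)→(19,10.5)  cross = 17·10.5 − 19·0.5 = 169.0000; (r_i+r_j)·cross = 36·169.0000 = 6084.0000
edge 2: (19,10.5)→(4.5,32.5)  cross = 19·32.5 − 4.5·10.5 = 570.2500; (r_i+r_j)·cross = 23.5·570.2500 = 13400.8750
edge 3: (4.5,32.5)→(1.5,6.5)  cross = 4.5·6.5 − 1.5·32.5 = -19.5000; (r_i+r_j)·cross = 6·-19.5000 = -117.0000
Σcross = 610.0000 → A = |Σcross|/2 = 305.0000 mm²
Σ(r_i+r_j)·cross = 17337.5000 → first moment M = |Σ|/6 = 2889.5833
R_c = M/A = 2889.5833/305.0000 = 9.4740 mm
θ = 318° = 5.550147 rad
V = θ·R_c·A = 5.550147·9.4740·305.0000 = 16037.612 mm³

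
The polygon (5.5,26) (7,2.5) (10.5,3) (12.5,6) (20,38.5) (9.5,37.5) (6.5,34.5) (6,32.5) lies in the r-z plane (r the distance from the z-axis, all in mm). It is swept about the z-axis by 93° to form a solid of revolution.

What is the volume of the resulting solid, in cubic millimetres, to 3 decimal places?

Volume = 6114.700 mm³

Profile (r,z), 8 vertices: (5.5,26) (7,2.5) (10.5,3) (12.5,6) (20,38.5) (9.5,37.5) (6.5,34.5) (6,32.5)
edge 0: (5.5,26)→(7,2.5)  cross = 5.5·2.5 − 7·26 = -168.2500; (r_i+r_j)·cross = 12.5·-168.2500 = -2103.1250
edge 1: (7,2.5)→(10.5,3)  cross = 7·3 − 10.5·2.5 = -5.2500; (r_i+r_j)·cross = 17.5·-5.2500 = -91.8750
edge 2: (10.5,3)→(12.5,6)  cross = 10.5·6 − 12.5·3 = 25.5000; (r_i+r_j)·cross = 23·25.5000 = 586.5000
edge 3: (12.5,6)→(20,38.5)  cross = 12.5·38.5 − 20·6 = 361.2500; (r_i+r_j)·cross = 32.5·361.2500 = 11740.6250
edge 4: (20,38.5)→(9.5,37.5)  cross = 20·37.5 − 9.5·38.5 = 384.2500; (r_i+r_j)·cross = 29.5·384.2500 = 11335.3750
edge 5: (9.5,37.5)→(6.5,34.5)  cross = 9.5·34.5 − 6.5·37.5 = 84.0000; (r_i+r_j)·cross = 16·84.0000 = 1344.0000
edge 6: (6.5,34.5)→(6,32.5)  cross = 6.5·32.5 − 6·34.5 = 4.2500; (r_i+r_j)·cross = 12.5·4.2500 = 53.1250
edge 7: (6,32.5)→(5.5,26)  cross = 6·26 − 5.5·32.5 = -22.7500; (r_i+r_j)·cross = 11.5·-22.7500 = -261.6250
Σcross = 663.0000 → A = |Σcross|/2 = 331.5000 mm²
Σ(r_i+r_j)·cross = 22603.0000 → first moment M = |Σ|/6 = 3767.1667
R_c = M/A = 3767.1667/331.5000 = 11.3640 mm
θ = 93° = 1.623156 rad
V = θ·R_c·A = 1.623156·11.3640·331.5000 = 6114.700 mm³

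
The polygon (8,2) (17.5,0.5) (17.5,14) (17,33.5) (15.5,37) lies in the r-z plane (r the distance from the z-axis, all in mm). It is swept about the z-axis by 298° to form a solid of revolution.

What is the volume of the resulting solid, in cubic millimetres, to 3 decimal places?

Volume = 14590.983 mm³

Profile (r,z), 5 vertices: (8,2) (17.5,0.5) (17.5,14) (17,33.5) (15.5,37)
edge 0: (8,2)→(17.5,0.5)  cross = 8·0.5 − 17.5·2 = -31.0000; (r_i+r_j)·cross = 25.5·-31.0000 = -790.5000
edge 1: (17.5,0.5)→(17.5,14)  cross = 17.5·14 − 17.5·0.5 = 236.2500; (r_i+r_j)·cross = 35·236.2500 = 8268.7500
edge 2: (17.5,14)→(17,33.5)  cross = 17.5·33.5 − 17·14 = 348.2500; (r_i+r_j)·cross = 34.5·348.2500 = 12014.6250
edge 3: (17,33.5)→(15.5,37)  cross = 17·37 − 15.5·33.5 = 109.7500; (r_i+r_j)·cross = 32.5·109.7500 = 3566.8750
edge 4: (15.5,37)→(8,2)  cross = 15.5·2 − 8·37 = -265.0000; (r_i+r_j)·cross = 23.5·-265.0000 = -6227.5000
Σcross = 398.2500 → A = |Σcross|/2 = 199.1250 mm²
Σ(r_i+r_j)·cross = 16832.2500 → first moment M = |Σ|/6 = 2805.3750
R_c = M/A = 2805.3750/199.1250 = 14.0885 mm
θ = 298° = 5.201081 rad
V = θ·R_c·A = 5.201081·14.0885·199.1250 = 14590.983 mm³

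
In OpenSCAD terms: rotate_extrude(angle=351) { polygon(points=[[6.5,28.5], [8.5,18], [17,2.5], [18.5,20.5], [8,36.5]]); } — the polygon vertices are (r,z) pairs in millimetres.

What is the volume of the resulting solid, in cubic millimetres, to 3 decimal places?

Volume = 15319.348 mm³

Profile (r,z), 5 vertices: (6.5,28.5) (8.5,18) (17,2.5) (18.5,20.5) (8,36.5)
edge 0: (6.5,28.5)→(8.5,18)  cross = 6.5·18 − 8.5·28.5 = -125.2500; (r_i+r_j)·cross = 15·-125.2500 = -1878.7500
edge 1: (8.5,18)→(17,2.5)  cross = 8.5·2.5 − 17·18 = -284.7500; (r_i+r_j)·cross = 25.5·-284.7500 = -7261.1250
edge 2: (17,2.5)→(18.5,20.5)  cross = 17·20.5 − 18.5·2.5 = 302.2500; (r_i+r_j)·cross = 35.5·302.2500 = 10729.8750
edge 3: (18.5,20.5)→(8,36.5)  cross = 18.5·36.5 − 8·20.5 = 511.2500; (r_i+r_j)·cross = 26.5·511.2500 = 13548.1250
edge 4: (8,36.5)→(6.5,28.5)  cross = 8·28.5 − 6.5·36.5 = -9.2500; (r_i+r_j)·cross = 14.5·-9.2500 = -134.1250
Σcross = 394.2500 → A = |Σcross|/2 = 197.1250 mm²
Σ(r_i+r_j)·cross = 15004.0000 → first moment M = |Σ|/6 = 2500.6667
R_c = M/A = 2500.6667/197.1250 = 12.6857 mm
θ = 351° = 6.126106 rad
V = θ·R_c·A = 6.126106·12.6857·197.1250 = 15319.348 mm³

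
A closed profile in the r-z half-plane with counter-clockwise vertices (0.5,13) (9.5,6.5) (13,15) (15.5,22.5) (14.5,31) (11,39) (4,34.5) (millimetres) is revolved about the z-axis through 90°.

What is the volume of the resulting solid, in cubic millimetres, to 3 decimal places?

Profile (r,z), 7 vertices: (0.5,13) (9.5,6.5) (13,15) (15.5,22.5) (14.5,31) (11,39) (4,34.5)
edge 0: (0.5,13)→(9.5,6.5)  cross = 0.5·6.5 − 9.5·13 = -120.2500; (r_i+r_j)·cross = 10·-120.2500 = -1202.5000
edge 1: (9.5,6.5)→(13,15)  cross = 9.5·15 − 13·6.5 = 58.0000; (r_i+r_j)·cross = 22.5·58.0000 = 1305.0000
edge 2: (13,15)→(15.5,22.5)  cross = 13·22.5 − 15.5·15 = 60.0000; (r_i+r_j)·cross = 28.5·60.0000 = 1710.0000
edge 3: (15.5,22.5)→(14.5,31)  cross = 15.5·31 − 14.5·22.5 = 154.2500; (r_i+r_j)·cross = 30·154.2500 = 4627.5000
edge 4: (14.5,31)→(11,39)  cross = 14.5·39 − 11·31 = 224.5000; (r_i+r_j)·cross = 25.5·224.5000 = 5724.7500
edge 5: (11,39)→(4,34.5)  cross = 11·34.5 − 4·39 = 223.5000; (r_i+r_j)·cross = 15·223.5000 = 3352.5000
edge 6: (4,34.5)→(0.5,13)  cross = 4·13 − 0.5·34.5 = 34.7500; (r_i+r_j)·cross = 4.5·34.7500 = 156.3750
Σcross = 634.7500 → A = |Σcross|/2 = 317.3750 mm²
Σ(r_i+r_j)·cross = 15673.6250 → first moment M = |Σ|/6 = 2612.2708
R_c = M/A = 2612.2708/317.3750 = 8.2309 mm
θ = 90° = 1.570796 rad
V = θ·R_c·A = 1.570796·8.2309·317.3750 = 4103.345 mm³

Volume = 4103.345 mm³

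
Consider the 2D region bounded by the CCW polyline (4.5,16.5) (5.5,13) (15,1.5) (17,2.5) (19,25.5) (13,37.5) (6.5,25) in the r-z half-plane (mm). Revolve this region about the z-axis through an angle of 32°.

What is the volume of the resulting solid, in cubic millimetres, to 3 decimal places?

Profile (r,z), 7 vertices: (4.5,16.5) (5.5,13) (15,1.5) (17,2.5) (19,25.5) (13,37.5) (6.5,25)
edge 0: (4.5,16.5)→(5.5,13)  cross = 4.5·13 − 5.5·16.5 = -32.2500; (r_i+r_j)·cross = 10·-32.2500 = -322.5000
edge 1: (5.5,13)→(15,1.5)  cross = 5.5·1.5 − 15·13 = -186.7500; (r_i+r_j)·cross = 20.5·-186.7500 = -3828.3750
edge 2: (15,1.5)→(17,2.5)  cross = 15·2.5 − 17·1.5 = 12.0000; (r_i+r_j)·cross = 32·12.0000 = 384.0000
edge 3: (17,2.5)→(19,25.5)  cross = 17·25.5 − 19·2.5 = 386.0000; (r_i+r_j)·cross = 36·386.0000 = 13896.0000
edge 4: (19,25.5)→(13,37.5)  cross = 19·37.5 − 13·25.5 = 381.0000; (r_i+r_j)·cross = 32·381.0000 = 12192.0000
edge 5: (13,37.5)→(6.5,25)  cross = 13·25 − 6.5·37.5 = 81.2500; (r_i+r_j)·cross = 19.5·81.2500 = 1584.3750
edge 6: (6.5,25)→(4.5,16.5)  cross = 6.5·16.5 − 4.5·25 = -5.2500; (r_i+r_j)·cross = 11·-5.2500 = -57.7500
Σcross = 636.0000 → A = |Σcross|/2 = 318.0000 mm²
Σ(r_i+r_j)·cross = 23847.7500 → first moment M = |Σ|/6 = 3974.6250
R_c = M/A = 3974.6250/318.0000 = 12.4988 mm
θ = 32° = 0.558505 rad
V = θ·R_c·A = 0.558505·12.4988·318.0000 = 2219.849 mm³

Volume = 2219.849 mm³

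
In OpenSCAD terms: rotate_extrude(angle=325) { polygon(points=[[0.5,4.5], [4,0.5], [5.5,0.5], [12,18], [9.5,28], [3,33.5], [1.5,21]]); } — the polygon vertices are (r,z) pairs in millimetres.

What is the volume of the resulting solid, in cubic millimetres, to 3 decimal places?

Volume = 7625.489 mm³

Profile (r,z), 7 vertices: (0.5,4.5) (4,0.5) (5.5,0.5) (12,18) (9.5,28) (3,33.5) (1.5,21)
edge 0: (0.5,4.5)→(4,0.5)  cross = 0.5·0.5 − 4·4.5 = -17.7500; (r_i+r_j)·cross = 4.5·-17.7500 = -79.8750
edge 1: (4,0.5)→(5.5,0.5)  cross = 4·0.5 − 5.5·0.5 = -0.7500; (r_i+r_j)·cross = 9.5·-0.7500 = -7.1250
edge 2: (5.5,0.5)→(12,18)  cross = 5.5·18 − 12·0.5 = 93.0000; (r_i+r_j)·cross = 17.5·93.0000 = 1627.5000
edge 3: (12,18)→(9.5,28)  cross = 12·28 − 9.5·18 = 165.0000; (r_i+r_j)·cross = 21.5·165.0000 = 3547.5000
edge 4: (9.5,28)→(3,33.5)  cross = 9.5·33.5 − 3·28 = 234.2500; (r_i+r_j)·cross = 12.5·234.2500 = 2928.1250
edge 5: (3,33.5)→(1.5,21)  cross = 3·21 − 1.5·33.5 = 12.7500; (r_i+r_j)·cross = 4.5·12.7500 = 57.3750
edge 6: (1.5,21)→(0.5,4.5)  cross = 1.5·4.5 − 0.5·21 = -3.7500; (r_i+r_j)·cross = 2·-3.7500 = -7.5000
Σcross = 482.7500 → A = |Σcross|/2 = 241.3750 mm²
Σ(r_i+r_j)·cross = 8066.0000 → first moment M = |Σ|/6 = 1344.3333
R_c = M/A = 1344.3333/241.3750 = 5.5695 mm
θ = 325° = 5.672320 rad
V = θ·R_c·A = 5.672320·5.5695·241.3750 = 7625.489 mm³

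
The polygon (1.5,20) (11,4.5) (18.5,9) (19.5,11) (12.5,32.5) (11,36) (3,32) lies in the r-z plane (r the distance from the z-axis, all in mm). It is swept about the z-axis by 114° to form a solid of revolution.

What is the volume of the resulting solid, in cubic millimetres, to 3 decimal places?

Profile (r,z), 7 vertices: (1.5,20) (11,4.5) (18.5,9) (19.5,11) (12.5,32.5) (11,36) (3,32)
edge 0: (1.5,20)→(11,4.5)  cross = 1.5·4.5 − 11·20 = -213.2500; (r_i+r_j)·cross = 12.5·-213.2500 = -2665.6250
edge 1: (11,4.5)→(18.5,9)  cross = 11·9 − 18.5·4.5 = 15.7500; (r_i+r_j)·cross = 29.5·15.7500 = 464.6250
edge 2: (18.5,9)→(19.5,11)  cross = 18.5·11 − 19.5·9 = 28.0000; (r_i+r_j)·cross = 38·28.0000 = 1064.0000
edge 3: (19.5,11)→(12.5,32.5)  cross = 19.5·32.5 − 12.5·11 = 496.2500; (r_i+r_j)·cross = 32·496.2500 = 15880.0000
edge 4: (12.5,32.5)→(11,36)  cross = 12.5·36 − 11·32.5 = 92.5000; (r_i+r_j)·cross = 23.5·92.5000 = 2173.7500
edge 5: (11,36)→(3,32)  cross = 11·32 − 3·36 = 244.0000; (r_i+r_j)·cross = 14·244.0000 = 3416.0000
edge 6: (3,32)→(1.5,20)  cross = 3·20 − 1.5·32 = 12.0000; (r_i+r_j)·cross = 4.5·12.0000 = 54.0000
Σcross = 675.2500 → A = |Σcross|/2 = 337.6250 mm²
Σ(r_i+r_j)·cross = 20386.7500 → first moment M = |Σ|/6 = 3397.7917
R_c = M/A = 3397.7917/337.6250 = 10.0638 mm
θ = 114° = 1.989675 rad
V = θ·R_c·A = 1.989675·10.0638·337.6250 = 6760.502 mm³

Volume = 6760.502 mm³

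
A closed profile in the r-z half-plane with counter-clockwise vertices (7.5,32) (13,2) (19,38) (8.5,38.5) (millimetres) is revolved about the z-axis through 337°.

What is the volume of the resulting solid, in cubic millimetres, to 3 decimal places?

Volume = 16995.589 mm³

Profile (r,z), 4 vertices: (7.5,32) (13,2) (19,38) (8.5,38.5)
edge 0: (7.5,32)→(13,2)  cross = 7.5·2 − 13·32 = -401.0000; (r_i+r_j)·cross = 20.5·-401.0000 = -8220.5000
edge 1: (13,2)→(19,38)  cross = 13·38 − 19·2 = 456.0000; (r_i+r_j)·cross = 32·456.0000 = 14592.0000
edge 2: (19,38)→(8.5,38.5)  cross = 19·38.5 − 8.5·38 = 408.5000; (r_i+r_j)·cross = 27.5·408.5000 = 11233.7500
edge 3: (8.5,38.5)→(7.5,32)  cross = 8.5·32 − 7.5·38.5 = -16.7500; (r_i+r_j)·cross = 16·-16.7500 = -268.0000
Σcross = 446.7500 → A = |Σcross|/2 = 223.3750 mm²
Σ(r_i+r_j)·cross = 17337.2500 → first moment M = |Σ|/6 = 2889.5417
R_c = M/A = 2889.5417/223.3750 = 12.9358 mm
θ = 337° = 5.881760 rad
V = θ·R_c·A = 5.881760·12.9358·223.3750 = 16995.589 mm³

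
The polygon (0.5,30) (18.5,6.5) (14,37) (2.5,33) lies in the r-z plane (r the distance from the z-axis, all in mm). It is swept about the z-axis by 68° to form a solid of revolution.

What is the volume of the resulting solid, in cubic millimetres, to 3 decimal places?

Profile (r,z), 4 vertices: (0.5,30) (18.5,6.5) (14,37) (2.5,33)
edge 0: (0.5,30)→(18.5,6.5)  cross = 0.5·6.5 − 18.5·30 = -551.7500; (r_i+r_j)·cross = 19·-551.7500 = -10483.2500
edge 1: (18.5,6.5)→(14,37)  cross = 18.5·37 − 14·6.5 = 593.5000; (r_i+r_j)·cross = 32.5·593.5000 = 19288.7500
edge 2: (14,37)→(2.5,33)  cross = 14·33 − 2.5·37 = 369.5000; (r_i+r_j)·cross = 16.5·369.5000 = 6096.7500
edge 3: (2.5,33)→(0.5,30)  cross = 2.5·30 − 0.5·33 = 58.5000; (r_i+r_j)·cross = 3·58.5000 = 175.5000
Σcross = 469.7500 → A = |Σcross|/2 = 234.8750 mm²
Σ(r_i+r_j)·cross = 15077.7500 → first moment M = |Σ|/6 = 2512.9583
R_c = M/A = 2512.9583/234.8750 = 10.6991 mm
θ = 68° = 1.186824 rad
V = θ·R_c·A = 1.186824·10.6991·234.8750 = 2982.439 mm³

Volume = 2982.439 mm³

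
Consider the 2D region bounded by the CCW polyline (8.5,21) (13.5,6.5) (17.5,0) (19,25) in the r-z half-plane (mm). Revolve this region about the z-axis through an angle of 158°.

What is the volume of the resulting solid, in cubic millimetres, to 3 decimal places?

Profile (r,z), 4 vertices: (8.5,21) (13.5,6.5) (17.5,0) (19,25)
edge 0: (8.5,21)→(13.5,6.5)  cross = 8.5·6.5 − 13.5·21 = -228.2500; (r_i+r_j)·cross = 22·-228.2500 = -5021.5000
edge 1: (13.5,6.5)→(17.5,0)  cross = 13.5·0 − 17.5·6.5 = -113.7500; (r_i+r_j)·cross = 31·-113.7500 = -3526.2500
edge 2: (17.5,0)→(19,25)  cross = 17.5·25 − 19·0 = 437.5000; (r_i+r_j)·cross = 36.5·437.5000 = 15968.7500
edge 3: (19,25)→(8.5,21)  cross = 19·21 − 8.5·25 = 186.5000; (r_i+r_j)·cross = 27.5·186.5000 = 5128.7500
Σcross = 282.0000 → A = |Σcross|/2 = 141.0000 mm²
Σ(r_i+r_j)·cross = 12549.7500 → first moment M = |Σ|/6 = 2091.6250
R_c = M/A = 2091.6250/141.0000 = 14.8342 mm
θ = 158° = 2.757620 rad
V = θ·R_c·A = 2.757620·14.8342·141.0000 = 5767.907 mm³

Volume = 5767.907 mm³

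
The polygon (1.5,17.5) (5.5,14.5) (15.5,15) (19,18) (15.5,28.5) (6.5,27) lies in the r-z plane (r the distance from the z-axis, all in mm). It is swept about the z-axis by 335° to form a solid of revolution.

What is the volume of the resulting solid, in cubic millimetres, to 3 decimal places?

Volume = 10775.750 mm³

Profile (r,z), 6 vertices: (1.5,17.5) (5.5,14.5) (15.5,15) (19,18) (15.5,28.5) (6.5,27)
edge 0: (1.5,17.5)→(5.5,14.5)  cross = 1.5·14.5 − 5.5·17.5 = -74.5000; (r_i+r_j)·cross = 7·-74.5000 = -521.5000
edge 1: (5.5,14.5)→(15.5,15)  cross = 5.5·15 − 15.5·14.5 = -142.2500; (r_i+r_j)·cross = 21·-142.2500 = -2987.2500
edge 2: (15.5,15)→(19,18)  cross = 15.5·18 − 19·15 = -6.0000; (r_i+r_j)·cross = 34.5·-6.0000 = -207.0000
edge 3: (19,18)→(15.5,28.5)  cross = 19·28.5 − 15.5·18 = 262.5000; (r_i+r_j)·cross = 34.5·262.5000 = 9056.2500
edge 4: (15.5,28.5)→(6.5,27)  cross = 15.5·27 − 6.5·28.5 = 233.2500; (r_i+r_j)·cross = 22·233.2500 = 5131.5000
edge 5: (6.5,27)→(1.5,17.5)  cross = 6.5·17.5 − 1.5·27 = 73.2500; (r_i+r_j)·cross = 8·73.2500 = 586.0000
Σcross = 346.2500 → A = |Σcross|/2 = 173.1250 mm²
Σ(r_i+r_j)·cross = 11058.0000 → first moment M = |Σ|/6 = 1843.0000
R_c = M/A = 1843.0000/173.1250 = 10.6455 mm
θ = 335° = 5.846853 rad
V = θ·R_c·A = 5.846853·10.6455·173.1250 = 10775.750 mm³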